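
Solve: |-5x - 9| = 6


An absolute value equation |expr| = 6 gives two cases:
Case 1: -5x - 9 = 6
  -5x = 15, so x = -3
Case 2: -5x - 9 = -6
  -5x = 3, so x = -3/5

x = -3, x = -3/5


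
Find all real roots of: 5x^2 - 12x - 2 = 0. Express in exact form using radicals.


Using the quadratic formula: x = (-b ± sqrt(b^2 - 4ac)) / (2a)
Here a = 5, b = -12, c = -2
Discriminant = b^2 - 4ac = (-12)^2 - 4(5)(-2) = 144 + 40 = 184
Since discriminant = 184 > 0, there are two real roots.
x = (12 ± 2*sqrt(46)) / 10
Simplifying: x = (6 ± sqrt(46)) / 5
Numerically: x ≈ 2.5565 or x ≈ -0.1565

x = (6 + sqrt(46)) / 5 or x = (6 - sqrt(46)) / 5


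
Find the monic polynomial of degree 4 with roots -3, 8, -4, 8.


A monic polynomial with roots -3, 8, -4, 8 is:
p(x) = (x + 3)(x - 8)(x + 4)(x - 8)
After multiplying by (x + 3): x + 3
After multiplying by (x - 8): x^2 - 5x - 24
After multiplying by (x + 4): x^3 - x^2 - 44x - 96
After multiplying by (x - 8): x^4 - 9x^3 - 36x^2 + 256x + 768

x^4 - 9x^3 - 36x^2 + 256x + 768


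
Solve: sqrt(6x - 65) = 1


Square both sides: 6x - 65 = 1^2 = 1
6x = 1 + 65 = 66
x = 11
Check: sqrt(6*11 - 65) = sqrt(1) = 1 ✓

x = 11


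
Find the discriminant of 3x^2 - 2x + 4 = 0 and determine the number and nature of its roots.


For ax^2 + bx + c = 0, discriminant D = b^2 - 4ac
Here a = 3, b = -2, c = 4
D = (-2)^2 - 4(3)(4) = 4 - 48 = -44

D = -44 < 0
The equation has no real roots (2 complex conjugate roots).

Discriminant = -44, no real roots (2 complex conjugate roots)


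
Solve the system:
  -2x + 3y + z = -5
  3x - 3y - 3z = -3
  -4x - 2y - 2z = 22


Using Cramer's rule. Expand each determinant along the first row.
D  = (-2)*[(-3)*(-2) - (-3)*(-2)] - 3*[3*(-2) - (-3)*(-4)] + 1*[3*(-2) - (-3)*(-4)]
  = (-2)*(0) - 3*(-18) + 1*(-18) = 36
Dx = (-5)*[(-3)*(-2) - (-3)*(-2)] - 3*[(-3)*(-2) - (-3)*22] + 1*[(-3)*(-2) - (-3)*22]
  = (-5)*(0) - 3*(72) + 1*(72) = -144
Dy = (-2)*[(-3)*(-2) - (-3)*22] - (-5)*[3*(-2) - (-3)*(-4)] + 1*[3*22 - (-3)*(-4)]
  = (-2)*(72) - (-5)*(-18) + 1*(54) = -180
Dz = (-2)*[(-3)*22 - (-3)*(-2)] - 3*[3*22 - (-3)*(-4)] + (-5)*[3*(-2) - (-3)*(-4)]
  = (-2)*(-72) - 3*(54) + (-5)*(-18) = 72
x = Dx/D = -144/36 = -4, y = Dy/D = -180/36 = -5, z = Dz/D = 72/36 = 2
Check eq1: (-2)(-4) + (3)(-5) + (1)(2) = -5 = -5 ✓
Check eq2: (3)(-4) + (-3)(-5) + (-3)(2) = -3 = -3 ✓
Check eq3: (-4)(-4) + (-2)(-5) + (-2)(2) = 22 = 22 ✓

x = -4, y = -5, z = 2


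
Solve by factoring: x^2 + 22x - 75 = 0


We need two numbers that multiply to -75 and add to 22.
Those numbers are 25 and -3 (since 25 * (-3) = -75 and 25 + (-3) = 22).
So x^2 + 22x - 75 = (x + 25)(x - 3) = 0
Setting each factor to zero: x = -25 or x = 3

x = -25, x = 3


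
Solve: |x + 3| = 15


An absolute value equation |expr| = 15 gives two cases:
Case 1: x + 3 = 15
  x = 12, so x = 12
Case 2: x + 3 = -15
  x = -18, so x = -18

x = -18, x = 12


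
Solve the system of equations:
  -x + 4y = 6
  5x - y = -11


Using Cramer's rule:
Determinant D = (-1)(-1) - (5)(4) = 1 - 20 = -19
Dx = (6)(-1) - (-11)(4) = -6 + 44 = 38
Dy = (-1)(-11) - (5)(6) = 11 - 30 = -19
x = Dx/D = 38/-19 = -2
y = Dy/D = -19/-19 = 1

x = -2, y = 1


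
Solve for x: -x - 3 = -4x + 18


Starting with: -x - 3 = -4x + 18
Move all x terms to left: (-1 + 4)x = 18 + 3
Simplify: 3x = 21
Divide both sides by 3: x = 7

x = 7


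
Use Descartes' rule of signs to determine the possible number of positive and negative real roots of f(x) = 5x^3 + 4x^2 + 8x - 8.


Descartes' rule of signs:

For positive roots, count sign changes in f(x) = 5x^3 + 4x^2 + 8x - 8:
Signs of coefficients: +, +, +, -
Number of sign changes: 1
Possible positive real roots: 1

For negative roots, examine f(-x) = -5x^3 + 4x^2 - 8x - 8:
Signs of coefficients: -, +, -, -
Number of sign changes: 2
Possible negative real roots: 2, 0

Positive roots: 1; Negative roots: 2 or 0


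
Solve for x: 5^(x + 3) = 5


Express both sides with the same base.
5 = 5^1
Since the bases match, equate exponents: x + 3 = 1
So x = 1 - (3) = -2

x = -2


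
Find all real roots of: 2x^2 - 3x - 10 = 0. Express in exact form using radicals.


Using the quadratic formula: x = (-b ± sqrt(b^2 - 4ac)) / (2a)
Here a = 2, b = -3, c = -10
Discriminant = b^2 - 4ac = (-3)^2 - 4(2)(-10) = 9 + 80 = 89
Since discriminant = 89 > 0, there are two real roots.
x = (3 ± sqrt(89)) / 4
Numerically: x ≈ 3.1085 or x ≈ -1.6085

x = (3 + sqrt(89)) / 4 or x = (3 - sqrt(89)) / 4


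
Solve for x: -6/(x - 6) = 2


Multiply both sides by (x - 6): -6 = 2(x - 6)
Distribute: -6 = 2x - 12
2x = -6 + 12 = 6
x = 3

x = 3


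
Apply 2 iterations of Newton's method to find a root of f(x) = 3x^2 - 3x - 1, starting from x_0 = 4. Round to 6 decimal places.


Newton's method: x_(n+1) = x_n - f(x_n)/f'(x_n)
f(x) = 3x^2 - 3x - 1
f'(x) = 6x - 3

Iteration 1:
  f(4.000000) = 35.000000
  f'(4.000000) = 21.000000
  x_1 = 4.000000 - (35.000000)/(21.000000) = 2.333333

Iteration 2:
  f(2.333333) = 8.333333
  f'(2.333333) = 11.000000
  x_2 = 2.333333 - (8.333333)/(11.000000) = 1.575758

x_2 = 1.575758


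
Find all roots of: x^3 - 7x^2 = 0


The lowest-degree term is x^2, so x = 0 is a root with multiplicity 2. Factor out x^2:
  x - 7 = 0
Linear factor x - 7 = 0 gives x = 7.
Collecting all roots found:

x = 0 (multiplicity 2), x = 7


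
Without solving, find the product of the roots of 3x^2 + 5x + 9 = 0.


By Vieta's formulas for ax^2 + bx + c = 0:
  Sum of roots = -b/a
  Product of roots = c/a

Here a = 3, b = 5, c = 9
Sum = -(5)/3 = -5/3
Product = 9/3 = 3

Product = 3


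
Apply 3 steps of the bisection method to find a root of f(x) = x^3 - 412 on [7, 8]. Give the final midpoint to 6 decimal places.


f(x) = x^3 - 412
f(7) = -69 < 0
f(8) = 100 > 0

Step 1: midpoint = (7.000000 + 8.000000)/2 = 7.500000
  f(7.500000) = 9.875000
  f(mid) > 0, so root is in [7.000000, 7.500000]

Step 2: midpoint = (7.000000 + 7.500000)/2 = 7.250000
  f(7.250000) = -30.921875
  f(mid) < 0, so root is in [7.250000, 7.500000]

Step 3: midpoint = (7.250000 + 7.500000)/2 = 7.375000
  f(7.375000) = -10.869141
  f(mid) < 0, so root is in [7.375000, 7.500000]

midpoint = 7.375000


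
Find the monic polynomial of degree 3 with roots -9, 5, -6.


A monic polynomial with roots -9, 5, -6 is:
p(x) = (x + 9)(x - 5)(x + 6)
After multiplying by (x + 9): x + 9
After multiplying by (x - 5): x^2 + 4x - 45
After multiplying by (x + 6): x^3 + 10x^2 - 21x - 270

x^3 + 10x^2 - 21x - 270


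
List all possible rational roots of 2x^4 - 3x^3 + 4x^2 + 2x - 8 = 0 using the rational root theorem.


Rational root theorem: possible roots are ±p/q where:
  p divides the constant term (-8): p ∈ {1, 2, 4, 8}
  q divides the leading coefficient (2): q ∈ {1, 2}

All possible rational roots: -8, -4, -2, -1, -1/2, 1/2, 1, 2, 4, 8

-8, -4, -2, -1, -1/2, 1/2, 1, 2, 4, 8


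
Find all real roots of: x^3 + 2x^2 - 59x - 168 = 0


Let p(x) = x^3 + 2x^2 - 59x - 168. By the rational root theorem (leading coefficient 1), any rational root is an integer divisor of 168: try ±1, ±2, ... in turn.
Test x = 1: value = -224 ≠ 0.
Test x = -1: value = -108 ≠ 0.
Test x = 2: value = -270 ≠ 0.
Test x = -2: value = -50 ≠ 0.
Test x = 3: value = -300 ≠ 0.
Test x = -3: value = 0 ✓, so (x + 3) is a factor.
Synthetic division by (x + 3): bring down 1; 1(-3) + 2 = -1; (-1)(-3) - 59 = -56; (-56)(-3) - 168 = 0 → quotient x^2 - x - 56, remainder 0.
Solve the quadratic x^2 - x - 56 = 0: discriminant = (-1)^2 - 4(1)(-56) = 1 + 224 = 225.
sqrt(225) = 15, so x = (1 ± 15)/2: x = 8 or x = -7.

x = -7, x = -3, x = 8


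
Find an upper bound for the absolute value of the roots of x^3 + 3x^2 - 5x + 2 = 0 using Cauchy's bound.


Cauchy's bound: all roots r satisfy |r| <= 1 + max(|a_i/a_n|) for i = 0,...,n-1
where a_n is the leading coefficient.

Coefficients: [1, 3, -5, 2]
Leading coefficient a_n = 1
Ratios |a_i/a_n|: 3, 5, 2
Maximum ratio: 5
Cauchy's bound: |r| <= 1 + 5 = 6

Upper bound = 6


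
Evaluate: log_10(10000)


We need the exponent such that 10^? = 10000
10^4 = 10000
Therefore log_10(10000) = 4

4


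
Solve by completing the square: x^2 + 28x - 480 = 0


Start: x^2 + 28x - 480 = 0
Move constant: x^2 + 28x = 480
Half of 28 is 14, squared is 196
Add 196 to both sides: x^2 + 28x + 196 = 676
(x + 14)^2 = 676
x + 14 = ±26
x = -14 + 26 = 12 or x = -14 - 26 = -40

x = -40, x = 12


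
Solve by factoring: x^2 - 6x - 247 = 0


We need two numbers that multiply to -247 and add to -6.
Those numbers are 13 and -19 (since 13 * (-19) = -247 and 13 + (-19) = -6).
So x^2 - 6x - 247 = (x + 13)(x - 19) = 0
Setting each factor to zero: x = -13 or x = 19

x = -13, x = 19


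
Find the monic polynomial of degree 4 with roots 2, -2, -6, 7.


A monic polynomial with roots 2, -2, -6, 7 is:
p(x) = (x - 2)(x + 2)(x + 6)(x - 7)
After multiplying by (x - 2): x - 2
After multiplying by (x + 2): x^2 - 4
After multiplying by (x + 6): x^3 + 6x^2 - 4x - 24
After multiplying by (x - 7): x^4 - x^3 - 46x^2 + 4x + 168

x^4 - x^3 - 46x^2 + 4x + 168


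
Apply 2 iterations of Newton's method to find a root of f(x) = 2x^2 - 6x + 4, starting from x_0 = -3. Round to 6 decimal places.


Newton's method: x_(n+1) = x_n - f(x_n)/f'(x_n)
f(x) = 2x^2 - 6x + 4
f'(x) = 4x - 6

Iteration 1:
  f(-3.000000) = 40.000000
  f'(-3.000000) = -18.000000
  x_1 = -3.000000 - (40.000000)/(-18.000000) = -0.777778

Iteration 2:
  f(-0.777778) = 9.876543
  f'(-0.777778) = -9.111111
  x_2 = -0.777778 - (9.876543)/(-9.111111) = 0.306233

x_2 = 0.306233


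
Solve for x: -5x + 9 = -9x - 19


Starting with: -5x + 9 = -9x - 19
Move all x terms to left: (-5 + 9)x = -19 - 9
Simplify: 4x = -28
Divide both sides by 4: x = -7

x = -7


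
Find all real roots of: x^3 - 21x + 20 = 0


Let p(x) = x^3 - 21x + 20. By the rational root theorem (leading coefficient 1), any rational root is an integer divisor of 20: try ±1, ±2, ... in turn.
Test x = 1: value = 0 ✓, so (x - 1) is a factor.
Synthetic division by (x - 1): bring down 1; 1(1) + 0 = 1; 1(1) - 21 = -20; (-20)(1) + 20 = 0 → quotient x^2 + x - 20, remainder 0.
Solve the quadratic x^2 + x - 20 = 0: discriminant = 1^2 - 4(1)(-20) = 1 + 80 = 81.
sqrt(81) = 9, so x = (-1 ± 9)/2: x = 4 or x = -5.

x = -5, x = 1, x = 4


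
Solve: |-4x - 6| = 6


An absolute value equation |expr| = 6 gives two cases:
Case 1: -4x - 6 = 6
  -4x = 12, so x = -3
Case 2: -4x - 6 = -6
  -4x = 0, so x = 0

x = -3, x = 0


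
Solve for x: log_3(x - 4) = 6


Convert to exponential form: x - 4 = 3^6 = 729
x = 729 + 4 = 733
Check: log_3(733 - 4) = log_3(729) = log_3(729) = 6 ✓

x = 733


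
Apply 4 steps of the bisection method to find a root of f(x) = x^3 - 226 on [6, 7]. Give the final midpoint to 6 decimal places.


f(x) = x^3 - 226
f(6) = -10 < 0
f(7) = 117 > 0

Step 1: midpoint = (6.000000 + 7.000000)/2 = 6.500000
  f(6.500000) = 48.625000
  f(mid) > 0, so root is in [6.000000, 6.500000]

Step 2: midpoint = (6.000000 + 6.500000)/2 = 6.250000
  f(6.250000) = 18.140625
  f(mid) > 0, so root is in [6.000000, 6.250000]

Step 3: midpoint = (6.000000 + 6.250000)/2 = 6.125000
  f(6.125000) = 3.783203
  f(mid) > 0, so root is in [6.000000, 6.125000]

Step 4: midpoint = (6.000000 + 6.125000)/2 = 6.062500
  f(6.062500) = -3.179443
  f(mid) < 0, so root is in [6.062500, 6.125000]

midpoint = 6.062500


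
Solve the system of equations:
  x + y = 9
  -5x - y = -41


Using Cramer's rule:
Determinant D = (1)(-1) - (-5)(1) = -1 + 5 = 4
Dx = (9)(-1) - (-41)(1) = -9 + 41 = 32
Dy = (1)(-41) - (-5)(9) = -41 + 45 = 4
x = Dx/D = 32/4 = 8
y = Dy/D = 4/4 = 1

x = 8, y = 1


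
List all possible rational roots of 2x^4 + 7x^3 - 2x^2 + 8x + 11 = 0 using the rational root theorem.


Rational root theorem: possible roots are ±p/q where:
  p divides the constant term (11): p ∈ {1, 11}
  q divides the leading coefficient (2): q ∈ {1, 2}

All possible rational roots: -11, -11/2, -1, -1/2, 1/2, 1, 11/2, 11

-11, -11/2, -1, -1/2, 1/2, 1, 11/2, 11


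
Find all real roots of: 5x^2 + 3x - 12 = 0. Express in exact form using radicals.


Using the quadratic formula: x = (-b ± sqrt(b^2 - 4ac)) / (2a)
Here a = 5, b = 3, c = -12
Discriminant = b^2 - 4ac = 3^2 - 4(5)(-12) = 9 + 240 = 249
Since discriminant = 249 > 0, there are two real roots.
x = (-3 ± sqrt(249)) / 10
Numerically: x ≈ 1.2780 or x ≈ -1.8780

x = (-3 + sqrt(249)) / 10 or x = (-3 - sqrt(249)) / 10


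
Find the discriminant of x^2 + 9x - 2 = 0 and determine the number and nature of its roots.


For ax^2 + bx + c = 0, discriminant D = b^2 - 4ac
Here a = 1, b = 9, c = -2
D = (9)^2 - 4(1)(-2) = 81 + 8 = 89

D = 89 > 0 but not a perfect square
The equation has 2 distinct real irrational roots.

Discriminant = 89, 2 distinct real irrational roots


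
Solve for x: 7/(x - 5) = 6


Multiply both sides by (x - 5): 7 = 6(x - 5)
Distribute: 7 = 6x - 30
6x = 7 + 30 = 37
x = 37/6

x = 37/6


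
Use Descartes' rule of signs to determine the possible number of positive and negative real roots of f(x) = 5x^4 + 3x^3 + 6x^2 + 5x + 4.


Descartes' rule of signs:

For positive roots, count sign changes in f(x) = 5x^4 + 3x^3 + 6x^2 + 5x + 4:
Signs of coefficients: +, +, +, +, +
Number of sign changes: 0
Possible positive real roots: 0

For negative roots, examine f(-x) = 5x^4 - 3x^3 + 6x^2 - 5x + 4:
Signs of coefficients: +, -, +, -, +
Number of sign changes: 4
Possible negative real roots: 4, 2, 0

Positive roots: 0; Negative roots: 4 or 2 or 0


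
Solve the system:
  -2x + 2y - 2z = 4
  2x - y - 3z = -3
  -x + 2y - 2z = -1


Using Cramer's rule. Expand each determinant along the first row.
D  = (-2)*[(-1)*(-2) - (-3)*2] - 2*[2*(-2) - (-3)*(-1)] + (-2)*[2*2 - (-1)*(-1)]
  = (-2)*(8) - 2*(-7) + (-2)*(3) = -8
Dx = 4*[(-1)*(-2) - (-3)*2] - 2*[(-3)*(-2) - (-3)*(-1)] + (-2)*[(-3)*2 - (-1)*(-1)]
  = 4*(8) - 2*(3) + (-2)*(-7) = 40
Dy = (-2)*[(-3)*(-2) - (-3)*(-1)] - 4*[2*(-2) - (-3)*(-1)] + (-2)*[2*(-1) - (-3)*(-1)]
  = (-2)*(3) - 4*(-7) + (-2)*(-5) = 32
Dz = (-2)*[(-1)*(-1) - (-3)*2] - 2*[2*(-1) - (-3)*(-1)] + 4*[2*2 - (-1)*(-1)]
  = (-2)*(7) - 2*(-5) + 4*(3) = 8
x = Dx/D = 40/-8 = -5, y = Dy/D = 32/-8 = -4, z = Dz/D = 8/-8 = -1
Check eq1: (-2)(-5) + (2)(-4) + (-2)(-1) = 4 = 4 ✓
Check eq2: (2)(-5) + (-1)(-4) + (-3)(-1) = -3 = -3 ✓
Check eq3: (-1)(-5) + (2)(-4) + (-2)(-1) = -1 = -1 ✓

x = -5, y = -4, z = -1


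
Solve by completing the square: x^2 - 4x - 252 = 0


Start: x^2 - 4x - 252 = 0
Move constant: x^2 - 4x = 252
Half of -4 is -2, squared is 4
Add 4 to both sides: x^2 - 4x + 4 = 256
(x - 2)^2 = 256
x - 2 = ±16
x = 2 + 16 = 18 or x = 2 - 16 = -14

x = -14, x = 18


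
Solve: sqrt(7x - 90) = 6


Square both sides: 7x - 90 = 6^2 = 36
7x = 36 + 90 = 126
x = 18
Check: sqrt(7*18 - 90) = sqrt(36) = 6 ✓

x = 18


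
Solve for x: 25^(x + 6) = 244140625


Express both sides with the same base.
244140625 = 25^6
Since the bases match, equate exponents: x + 6 = 6
So x = 6 - (6) = 0

x = 0


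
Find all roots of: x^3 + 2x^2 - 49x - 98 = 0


Let p(x) = x^3 + 2x^2 - 49x - 98. By the rational root theorem (leading coefficient 1), any rational root is an integer divisor of 98: try ±1, ±2, ... in turn.
Test x = 1: value = -144 ≠ 0.
Test x = -1: value = -48 ≠ 0.
Test x = 2: value = -180 ≠ 0.
Test x = -2: value = 0 ✓, so (x + 2) is a factor.
Synthetic division by (x + 2): bring down 1; 1(-2) + 2 = 0; 0(-2) - 49 = -49; (-49)(-2) - 98 = 0 → quotient x^2 - 49, remainder 0.
Solve the quadratic x^2 - 49 = 0: discriminant = 0^2 - 4(1)(-49) = 0 + 196 = 196.
sqrt(196) = 14, so x = (0 ± 14)/2: x = 7 or x = -7.
Collecting all roots found:

x = -7, x = -2, x = 7


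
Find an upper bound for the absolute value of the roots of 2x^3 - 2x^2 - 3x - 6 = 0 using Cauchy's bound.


Cauchy's bound: all roots r satisfy |r| <= 1 + max(|a_i/a_n|) for i = 0,...,n-1
where a_n is the leading coefficient.

Coefficients: [2, -2, -3, -6]
Leading coefficient a_n = 2
Ratios |a_i/a_n|: 1, 3/2, 3
Maximum ratio: 3
Cauchy's bound: |r| <= 1 + 3 = 4

Upper bound = 4


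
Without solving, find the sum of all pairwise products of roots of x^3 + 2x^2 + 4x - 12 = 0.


By Vieta's formulas for x^3 + bx^2 + cx + d = 0:
  r1 + r2 + r3 = -b/a = -2
  r1*r2 + r1*r3 + r2*r3 = c/a = 4
  r1*r2*r3 = -d/a = 12


Sum of pairwise products = 4


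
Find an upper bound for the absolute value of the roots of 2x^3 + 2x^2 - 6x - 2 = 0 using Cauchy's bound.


Cauchy's bound: all roots r satisfy |r| <= 1 + max(|a_i/a_n|) for i = 0,...,n-1
where a_n is the leading coefficient.

Coefficients: [2, 2, -6, -2]
Leading coefficient a_n = 2
Ratios |a_i/a_n|: 1, 3, 1
Maximum ratio: 3
Cauchy's bound: |r| <= 1 + 3 = 4

Upper bound = 4


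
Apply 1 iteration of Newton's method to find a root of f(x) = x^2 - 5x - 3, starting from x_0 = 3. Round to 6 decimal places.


Newton's method: x_(n+1) = x_n - f(x_n)/f'(x_n)
f(x) = x^2 - 5x - 3
f'(x) = 2x - 5

Iteration 1:
  f(3.000000) = -9.000000
  f'(3.000000) = 1.000000
  x_1 = 3.000000 - (-9.000000)/(1.000000) = 12.000000

x_1 = 12.000000


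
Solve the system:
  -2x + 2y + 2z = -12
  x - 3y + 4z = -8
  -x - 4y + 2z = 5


Using Cramer's rule. Expand each determinant along the first row.
D  = (-2)*[(-3)*2 - 4*(-4)] - 2*[1*2 - 4*(-1)] + 2*[1*(-4) - (-3)*(-1)]
  = (-2)*(10) - 2*(6) + 2*(-7) = -46
Dx = (-12)*[(-3)*2 - 4*(-4)] - 2*[(-8)*2 - 4*5] + 2*[(-8)*(-4) - (-3)*5]
  = (-12)*(10) - 2*(-36) + 2*(47) = 46
Dy = (-2)*[(-8)*2 - 4*5] - (-12)*[1*2 - 4*(-1)] + 2*[1*5 - (-8)*(-1)]
  = (-2)*(-36) - (-12)*(6) + 2*(-3) = 138
Dz = (-2)*[(-3)*5 - (-8)*(-4)] - 2*[1*5 - (-8)*(-1)] + (-12)*[1*(-4) - (-3)*(-1)]
  = (-2)*(-47) - 2*(-3) + (-12)*(-7) = 184
x = Dx/D = 46/-46 = -1, y = Dy/D = 138/-46 = -3, z = Dz/D = 184/-46 = -4
Check eq1: (-2)(-1) + (2)(-3) + (2)(-4) = -12 = -12 ✓
Check eq2: (1)(-1) + (-3)(-3) + (4)(-4) = -8 = -8 ✓
Check eq3: (-1)(-1) + (-4)(-3) + (2)(-4) = 5 = 5 ✓

x = -1, y = -3, z = -4


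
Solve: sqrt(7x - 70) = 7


Square both sides: 7x - 70 = 7^2 = 49
7x = 49 + 70 = 119
x = 17
Check: sqrt(7*17 - 70) = sqrt(49) = 7 ✓

x = 17


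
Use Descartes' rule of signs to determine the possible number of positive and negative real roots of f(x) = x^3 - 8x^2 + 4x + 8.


Descartes' rule of signs:

For positive roots, count sign changes in f(x) = x^3 - 8x^2 + 4x + 8:
Signs of coefficients: +, -, +, +
Number of sign changes: 2
Possible positive real roots: 2, 0

For negative roots, examine f(-x) = -x^3 - 8x^2 - 4x + 8:
Signs of coefficients: -, -, -, +
Number of sign changes: 1
Possible negative real roots: 1

Positive roots: 2 or 0; Negative roots: 1


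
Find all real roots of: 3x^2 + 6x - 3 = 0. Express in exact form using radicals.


Using the quadratic formula: x = (-b ± sqrt(b^2 - 4ac)) / (2a)
Here a = 3, b = 6, c = -3
Discriminant = b^2 - 4ac = 6^2 - 4(3)(-3) = 36 + 36 = 72
Since discriminant = 72 > 0, there are two real roots.
x = (-6 ± 6*sqrt(2)) / 6
Simplifying: x = -1 ± sqrt(2)
Numerically: x ≈ 0.4142 or x ≈ -2.4142

x = -1 + sqrt(2) or x = -1 - sqrt(2)


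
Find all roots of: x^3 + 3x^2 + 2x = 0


The constant term is 0, so x = 0 is a root. Factor out x:
  x^2 + 3x + 2 = 0
Solve the quadratic x^2 + 3x + 2 = 0: discriminant = 3^2 - 4(1)(2) = 9 - 8 = 1.
sqrt(1) = 1, so x = (-3 ± 1)/2: x = -1 or x = -2.
Collecting all roots found:

x = -2, x = -1, x = 0


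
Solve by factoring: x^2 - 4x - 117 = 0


We need two numbers that multiply to -117 and add to -4.
Those numbers are 9 and -13 (since 9 * (-13) = -117 and 9 + (-13) = -4).
So x^2 - 4x - 117 = (x + 9)(x - 13) = 0
Setting each factor to zero: x = -9 or x = 13

x = -9, x = 13


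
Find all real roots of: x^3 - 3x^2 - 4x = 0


The constant term is 0, so x = 0 is a root. Factor out x:
  x(x^2 - 3x - 4) = 0
Solve the quadratic x^2 - 3x - 4 = 0: discriminant = (-3)^2 - 4(1)(-4) = 9 + 16 = 25.
sqrt(25) = 5, so x = (3 ± 5)/2: x = 4 or x = -1.

x = -1, x = 0, x = 4


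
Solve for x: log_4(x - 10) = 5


Convert to exponential form: x - 10 = 4^5 = 1024
x = 1024 + 10 = 1034
Check: log_4(1034 - 10) = log_4(1024) = log_4(1024) = 5 ✓

x = 1034


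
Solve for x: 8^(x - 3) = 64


Express both sides with the same base.
64 = 8^2
Since the bases match, equate exponents: x - 3 = 2
So x = 2 - (-3) = 5

x = 5


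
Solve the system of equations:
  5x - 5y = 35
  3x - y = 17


Using Cramer's rule:
Determinant D = (5)(-1) - (3)(-5) = -5 + 15 = 10
Dx = (35)(-1) - (17)(-5) = -35 + 85 = 50
Dy = (5)(17) - (3)(35) = 85 - 105 = -20
x = Dx/D = 50/10 = 5
y = Dy/D = -20/10 = -2

x = 5, y = -2


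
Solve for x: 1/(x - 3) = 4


Multiply both sides by (x - 3): 1 = 4(x - 3)
Distribute: 1 = 4x - 12
4x = 1 + 12 = 13
x = 13/4

x = 13/4


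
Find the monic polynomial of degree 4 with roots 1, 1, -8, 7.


A monic polynomial with roots 1, 1, -8, 7 is:
p(x) = (x - 1)(x - 1)(x + 8)(x - 7)
After multiplying by (x - 1): x - 1
After multiplying by (x - 1): x^2 - 2x + 1
After multiplying by (x + 8): x^3 + 6x^2 - 15x + 8
After multiplying by (x - 7): x^4 - x^3 - 57x^2 + 113x - 56

x^4 - x^3 - 57x^2 + 113x - 56


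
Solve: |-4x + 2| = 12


An absolute value equation |expr| = 12 gives two cases:
Case 1: -4x + 2 = 12
  -4x = 10, so x = -5/2
Case 2: -4x + 2 = -12
  -4x = -14, so x = 7/2

x = -5/2, x = 7/2


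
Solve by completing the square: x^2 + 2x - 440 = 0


Start: x^2 + 2x - 440 = 0
Move constant: x^2 + 2x = 440
Half of 2 is 1, squared is 1
Add 1 to both sides: x^2 + 2x + 1 = 441
(x + 1)^2 = 441
x + 1 = ±21
x = -1 + 21 = 20 or x = -1 - 21 = -22

x = -22, x = 20


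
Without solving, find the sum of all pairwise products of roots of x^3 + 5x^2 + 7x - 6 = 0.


By Vieta's formulas for x^3 + bx^2 + cx + d = 0:
  r1 + r2 + r3 = -b/a = -5
  r1*r2 + r1*r3 + r2*r3 = c/a = 7
  r1*r2*r3 = -d/a = 6


Sum of pairwise products = 7


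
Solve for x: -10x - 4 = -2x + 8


Starting with: -10x - 4 = -2x + 8
Move all x terms to left: (-10 + 2)x = 8 + 4
Simplify: -8x = 12
Divide both sides by -8: x = -3/2

x = -3/2


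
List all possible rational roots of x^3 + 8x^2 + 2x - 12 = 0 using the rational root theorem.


Rational root theorem: possible roots are ±p/q where:
  p divides the constant term (-12): p ∈ {1, 2, 3, 4, 6, 12}
  q divides the leading coefficient (1): q ∈ {1}

All possible rational roots: -12, -6, -4, -3, -2, -1, 1, 2, 3, 4, 6, 12

-12, -6, -4, -3, -2, -1, 1, 2, 3, 4, 6, 12


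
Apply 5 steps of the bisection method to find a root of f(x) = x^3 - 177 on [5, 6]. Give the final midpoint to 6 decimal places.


f(x) = x^3 - 177
f(5) = -52 < 0
f(6) = 39 > 0

Step 1: midpoint = (5.000000 + 6.000000)/2 = 5.500000
  f(5.500000) = -10.625000
  f(mid) < 0, so root is in [5.500000, 6.000000]

Step 2: midpoint = (5.500000 + 6.000000)/2 = 5.750000
  f(5.750000) = 13.109375
  f(mid) > 0, so root is in [5.500000, 5.750000]

Step 3: midpoint = (5.500000 + 5.750000)/2 = 5.625000
  f(5.625000) = 0.978516
  f(mid) > 0, so root is in [5.500000, 5.625000]

Step 4: midpoint = (5.500000 + 5.625000)/2 = 5.562500
  f(5.562500) = -4.888428
  f(mid) < 0, so root is in [5.562500, 5.625000]

Step 5: midpoint = (5.562500 + 5.625000)/2 = 5.593750
  f(5.593750) = -1.971344
  f(mid) < 0, so root is in [5.593750, 5.625000]

midpoint = 5.593750


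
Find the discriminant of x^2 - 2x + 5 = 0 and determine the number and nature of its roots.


For ax^2 + bx + c = 0, discriminant D = b^2 - 4ac
Here a = 1, b = -2, c = 5
D = (-2)^2 - 4(1)(5) = 4 - 20 = -16

D = -16 < 0
The equation has no real roots (2 complex conjugate roots).

Discriminant = -16, no real roots (2 complex conjugate roots)


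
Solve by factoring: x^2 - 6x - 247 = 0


We need two numbers that multiply to -247 and add to -6.
Those numbers are 13 and -19 (since 13 * (-19) = -247 and 13 + (-19) = -6).
So x^2 - 6x - 247 = (x + 13)(x - 19) = 0
Setting each factor to zero: x = -13 or x = 19

x = -13, x = 19


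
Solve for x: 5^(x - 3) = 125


Express both sides with the same base.
125 = 5^3
Since the bases match, equate exponents: x - 3 = 3
So x = 3 - (-3) = 6

x = 6


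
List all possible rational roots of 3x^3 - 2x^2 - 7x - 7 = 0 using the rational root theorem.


Rational root theorem: possible roots are ±p/q where:
  p divides the constant term (-7): p ∈ {1, 7}
  q divides the leading coefficient (3): q ∈ {1, 3}

All possible rational roots: -7, -7/3, -1, -1/3, 1/3, 1, 7/3, 7

-7, -7/3, -1, -1/3, 1/3, 1, 7/3, 7


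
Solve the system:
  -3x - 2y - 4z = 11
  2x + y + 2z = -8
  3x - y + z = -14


Using Cramer's rule. Expand each determinant along the first row.
D  = (-3)*[1*1 - 2*(-1)] - (-2)*[2*1 - 2*3] + (-4)*[2*(-1) - 1*3]
  = (-3)*(3) - (-2)*(-4) + (-4)*(-5) = 3
Dx = 11*[1*1 - 2*(-1)] - (-2)*[(-8)*1 - 2*(-14)] + (-4)*[(-8)*(-1) - 1*(-14)]
  = 11*(3) - (-2)*(20) + (-4)*(22) = -15
Dy = (-3)*[(-8)*1 - 2*(-14)] - 11*[2*1 - 2*3] + (-4)*[2*(-14) - (-8)*3]
  = (-3)*(20) - 11*(-4) + (-4)*(-4) = 0
Dz = (-3)*[1*(-14) - (-8)*(-1)] - (-2)*[2*(-14) - (-8)*3] + 11*[2*(-1) - 1*3]
  = (-3)*(-22) - (-2)*(-4) + 11*(-5) = 3
x = Dx/D = -15/3 = -5, y = Dy/D = 0/3 = 0, z = Dz/D = 3/3 = 1
Check eq1: (-3)(-5) + (-2)(0) + (-4)(1) = 11 = 11 ✓
Check eq2: (2)(-5) + (1)(0) + (2)(1) = -8 = -8 ✓
Check eq3: (3)(-5) + (-1)(0) + (1)(1) = -14 = -14 ✓

x = -5, y = 0, z = 1


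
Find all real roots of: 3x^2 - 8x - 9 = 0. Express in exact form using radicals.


Using the quadratic formula: x = (-b ± sqrt(b^2 - 4ac)) / (2a)
Here a = 3, b = -8, c = -9
Discriminant = b^2 - 4ac = (-8)^2 - 4(3)(-9) = 64 + 108 = 172
Since discriminant = 172 > 0, there are two real roots.
x = (8 ± 2*sqrt(43)) / 6
Simplifying: x = (4 ± sqrt(43)) / 3
Numerically: x ≈ 3.5191 or x ≈ -0.8525

x = (4 + sqrt(43)) / 3 or x = (4 - sqrt(43)) / 3


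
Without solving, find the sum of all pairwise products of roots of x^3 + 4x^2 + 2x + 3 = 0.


By Vieta's formulas for x^3 + bx^2 + cx + d = 0:
  r1 + r2 + r3 = -b/a = -4
  r1*r2 + r1*r3 + r2*r3 = c/a = 2
  r1*r2*r3 = -d/a = -3


Sum of pairwise products = 2


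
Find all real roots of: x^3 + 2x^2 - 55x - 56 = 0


Let p(x) = x^3 + 2x^2 - 55x - 56. By the rational root theorem (leading coefficient 1), any rational root is an integer divisor of 56: try ±1, ±2, ... in turn.
Test x = 1: value = -108 ≠ 0.
Test x = -1: value = 0 ✓, so (x + 1) is a factor.
Synthetic division by (x + 1): bring down 1; 1(-1) + 2 = 1; 1(-1) - 55 = -56; (-56)(-1) - 56 = 0 → quotient x^2 + x - 56, remainder 0.
Solve the quadratic x^2 + x - 56 = 0: discriminant = 1^2 - 4(1)(-56) = 1 + 224 = 225.
sqrt(225) = 15, so x = (-1 ± 15)/2: x = 7 or x = -8.

x = -8, x = -1, x = 7


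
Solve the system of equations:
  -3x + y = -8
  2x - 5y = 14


Using Cramer's rule:
Determinant D = (-3)(-5) - (2)(1) = 15 - 2 = 13
Dx = (-8)(-5) - (14)(1) = 40 - 14 = 26
Dy = (-3)(14) - (2)(-8) = -42 + 16 = -26
x = Dx/D = 26/13 = 2
y = Dy/D = -26/13 = -2

x = 2, y = -2


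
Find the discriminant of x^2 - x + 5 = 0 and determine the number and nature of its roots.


For ax^2 + bx + c = 0, discriminant D = b^2 - 4ac
Here a = 1, b = -1, c = 5
D = (-1)^2 - 4(1)(5) = 1 - 20 = -19

D = -19 < 0
The equation has no real roots (2 complex conjugate roots).

Discriminant = -19, no real roots (2 complex conjugate roots)


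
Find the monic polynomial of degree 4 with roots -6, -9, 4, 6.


A monic polynomial with roots -6, -9, 4, 6 is:
p(x) = (x + 6)(x + 9)(x - 4)(x - 6)
After multiplying by (x + 6): x + 6
After multiplying by (x + 9): x^2 + 15x + 54
After multiplying by (x - 4): x^3 + 11x^2 - 6x - 216
After multiplying by (x - 6): x^4 + 5x^3 - 72x^2 - 180x + 1296

x^4 + 5x^3 - 72x^2 - 180x + 1296


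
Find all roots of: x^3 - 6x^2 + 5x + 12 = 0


Let p(x) = x^3 - 6x^2 + 5x + 12. By the rational root theorem (leading coefficient 1), any rational root is an integer divisor of 12: try ±1, ±2, ... in turn.
Test x = 1: value = 12 ≠ 0.
Test x = -1: value = 0 ✓, so (x + 1) is a factor.
Synthetic division by (x + 1): bring down 1; 1(-1) - 6 = -7; (-7)(-1) + 5 = 12; 12(-1) + 12 = 0 → quotient x^2 - 7x + 12, remainder 0.
Solve the quadratic x^2 - 7x + 12 = 0: discriminant = (-7)^2 - 4(1)(12) = 49 - 48 = 1.
sqrt(1) = 1, so x = (7 ± 1)/2: x = 4 or x = 3.
Collecting all roots found:

x = -1, x = 3, x = 4


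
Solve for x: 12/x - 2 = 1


Subtract -2 from both sides: 12/x = 3
Multiply both sides by x: 12 = 3 * x
Divide by 3: x = 4

x = 4


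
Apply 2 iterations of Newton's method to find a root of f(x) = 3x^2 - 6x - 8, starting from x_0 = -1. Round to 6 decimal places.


Newton's method: x_(n+1) = x_n - f(x_n)/f'(x_n)
f(x) = 3x^2 - 6x - 8
f'(x) = 6x - 6

Iteration 1:
  f(-1.000000) = 1.000000
  f'(-1.000000) = -12.000000
  x_1 = -1.000000 - (1.000000)/(-12.000000) = -0.916667

Iteration 2:
  f(-0.916667) = 0.020833
  f'(-0.916667) = -11.500000
  x_2 = -0.916667 - (0.020833)/(-11.500000) = -0.914855

x_2 = -0.914855


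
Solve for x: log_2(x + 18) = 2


Convert to exponential form: x + 18 = 2^2 = 4
x = 4 - 18 = -14
Check: log_2(-14 + 18) = log_2(4) = log_2(4) = 2 ✓

x = -14


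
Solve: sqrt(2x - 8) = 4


Square both sides: 2x - 8 = 4^2 = 16
2x = 16 + 8 = 24
x = 12
Check: sqrt(2*12 - 8) = sqrt(16) = 4 ✓

x = 12


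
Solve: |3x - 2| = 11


An absolute value equation |expr| = 11 gives two cases:
Case 1: 3x - 2 = 11
  3x = 13, so x = 13/3
Case 2: 3x - 2 = -11
  3x = -9, so x = -3

x = -3, x = 13/3


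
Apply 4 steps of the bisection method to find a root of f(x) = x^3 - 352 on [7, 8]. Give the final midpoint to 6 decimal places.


f(x) = x^3 - 352
f(7) = -9 < 0
f(8) = 160 > 0

Step 1: midpoint = (7.000000 + 8.000000)/2 = 7.500000
  f(7.500000) = 69.875000
  f(mid) > 0, so root is in [7.000000, 7.500000]

Step 2: midpoint = (7.000000 + 7.500000)/2 = 7.250000
  f(7.250000) = 29.078125
  f(mid) > 0, so root is in [7.000000, 7.250000]

Step 3: midpoint = (7.000000 + 7.250000)/2 = 7.125000
  f(7.125000) = 9.705078
  f(mid) > 0, so root is in [7.000000, 7.125000]

Step 4: midpoint = (7.000000 + 7.125000)/2 = 7.062500
  f(7.062500) = 0.269775
  f(mid) > 0, so root is in [7.000000, 7.062500]

midpoint = 7.062500


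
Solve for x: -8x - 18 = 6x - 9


Starting with: -8x - 18 = 6x - 9
Move all x terms to left: (-8 - 6)x = -9 + 18
Simplify: -14x = 9
Divide both sides by -14: x = -9/14

x = -9/14


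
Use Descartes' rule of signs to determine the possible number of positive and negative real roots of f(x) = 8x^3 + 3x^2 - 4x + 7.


Descartes' rule of signs:

For positive roots, count sign changes in f(x) = 8x^3 + 3x^2 - 4x + 7:
Signs of coefficients: +, +, -, +
Number of sign changes: 2
Possible positive real roots: 2, 0

For negative roots, examine f(-x) = -8x^3 + 3x^2 + 4x + 7:
Signs of coefficients: -, +, +, +
Number of sign changes: 1
Possible negative real roots: 1

Positive roots: 2 or 0; Negative roots: 1


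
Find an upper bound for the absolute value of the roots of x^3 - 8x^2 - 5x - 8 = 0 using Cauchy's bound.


Cauchy's bound: all roots r satisfy |r| <= 1 + max(|a_i/a_n|) for i = 0,...,n-1
where a_n is the leading coefficient.

Coefficients: [1, -8, -5, -8]
Leading coefficient a_n = 1
Ratios |a_i/a_n|: 8, 5, 8
Maximum ratio: 8
Cauchy's bound: |r| <= 1 + 8 = 9

Upper bound = 9


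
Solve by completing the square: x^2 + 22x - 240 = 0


Start: x^2 + 22x - 240 = 0
Move constant: x^2 + 22x = 240
Half of 22 is 11, squared is 121
Add 121 to both sides: x^2 + 22x + 121 = 361
(x + 11)^2 = 361
x + 11 = ±19
x = -11 + 19 = 8 or x = -11 - 19 = -30

x = -30, x = 8


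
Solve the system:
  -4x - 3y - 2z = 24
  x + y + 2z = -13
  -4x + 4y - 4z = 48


Using Cramer's rule. Expand each determinant along the first row.
D  = (-4)*[1*(-4) - 2*4] - (-3)*[1*(-4) - 2*(-4)] + (-2)*[1*4 - 1*(-4)]
  = (-4)*(-12) - (-3)*(4) + (-2)*(8) = 44
Dx = 24*[1*(-4) - 2*4] - (-3)*[(-13)*(-4) - 2*48] + (-2)*[(-13)*4 - 1*48]
  = 24*(-12) - (-3)*(-44) + (-2)*(-100) = -220
Dy = (-4)*[(-13)*(-4) - 2*48] - 24*[1*(-4) - 2*(-4)] + (-2)*[1*48 - (-13)*(-4)]
  = (-4)*(-44) - 24*(4) + (-2)*(-4) = 88
Dz = (-4)*[1*48 - (-13)*4] - (-3)*[1*48 - (-13)*(-4)] + 24*[1*4 - 1*(-4)]
  = (-4)*(100) - (-3)*(-4) + 24*(8) = -220
x = Dx/D = -220/44 = -5, y = Dy/D = 88/44 = 2, z = Dz/D = -220/44 = -5
Check eq1: (-4)(-5) + (-3)(2) + (-2)(-5) = 24 = 24 ✓
Check eq2: (1)(-5) + (1)(2) + (2)(-5) = -13 = -13 ✓
Check eq3: (-4)(-5) + (4)(2) + (-4)(-5) = 48 = 48 ✓

x = -5, y = 2, z = -5


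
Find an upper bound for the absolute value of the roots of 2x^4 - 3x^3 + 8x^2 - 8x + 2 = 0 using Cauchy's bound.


Cauchy's bound: all roots r satisfy |r| <= 1 + max(|a_i/a_n|) for i = 0,...,n-1
where a_n is the leading coefficient.

Coefficients: [2, -3, 8, -8, 2]
Leading coefficient a_n = 2
Ratios |a_i/a_n|: 3/2, 4, 4, 1
Maximum ratio: 4
Cauchy's bound: |r| <= 1 + 4 = 5

Upper bound = 5


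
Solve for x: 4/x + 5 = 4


Subtract 5 from both sides: 4/x = -1
Multiply both sides by x: 4 = -1 * x
Divide by -1: x = -4

x = -4


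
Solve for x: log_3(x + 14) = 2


Convert to exponential form: x + 14 = 3^2 = 9
x = 9 - 14 = -5
Check: log_3(-5 + 14) = log_3(9) = log_3(9) = 2 ✓

x = -5


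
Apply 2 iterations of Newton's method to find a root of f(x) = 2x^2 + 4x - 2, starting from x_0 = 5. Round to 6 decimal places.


Newton's method: x_(n+1) = x_n - f(x_n)/f'(x_n)
f(x) = 2x^2 + 4x - 2
f'(x) = 4x + 4

Iteration 1:
  f(5.000000) = 68.000000
  f'(5.000000) = 24.000000
  x_1 = 5.000000 - (68.000000)/(24.000000) = 2.166667

Iteration 2:
  f(2.166667) = 16.055556
  f'(2.166667) = 12.666667
  x_2 = 2.166667 - (16.055556)/(12.666667) = 0.899123

x_2 = 0.899123


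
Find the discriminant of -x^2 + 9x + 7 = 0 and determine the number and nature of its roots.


For ax^2 + bx + c = 0, discriminant D = b^2 - 4ac
Here a = -1, b = 9, c = 7
D = (9)^2 - 4(-1)(7) = 81 + 28 = 109

D = 109 > 0 but not a perfect square
The equation has 2 distinct real irrational roots.

Discriminant = 109, 2 distinct real irrational roots


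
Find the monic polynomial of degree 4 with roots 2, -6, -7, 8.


A monic polynomial with roots 2, -6, -7, 8 is:
p(x) = (x - 2)(x + 6)(x + 7)(x - 8)
After multiplying by (x - 2): x - 2
After multiplying by (x + 6): x^2 + 4x - 12
After multiplying by (x + 7): x^3 + 11x^2 + 16x - 84
After multiplying by (x - 8): x^4 + 3x^3 - 72x^2 - 212x + 672

x^4 + 3x^3 - 72x^2 - 212x + 672


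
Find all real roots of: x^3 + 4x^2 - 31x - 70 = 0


Let p(x) = x^3 + 4x^2 - 31x - 70. By the rational root theorem (leading coefficient 1), any rational root is an integer divisor of 70: try ±1, ±2, ... in turn.
Test x = 1: value = -96 ≠ 0.
Test x = -1: value = -36 ≠ 0.
Test x = 2: value = -108 ≠ 0.
Test x = -2: value = 0 ✓, so (x + 2) is a factor.
Synthetic division by (x + 2): bring down 1; 1(-2) + 4 = 2; 2(-2) - 31 = -35; (-35)(-2) - 70 = 0 → quotient x^2 + 2x - 35, remainder 0.
Solve the quadratic x^2 + 2x - 35 = 0: discriminant = 2^2 - 4(1)(-35) = 4 + 140 = 144.
sqrt(144) = 12, so x = (-2 ± 12)/2: x = 5 or x = -7.

x = -7, x = -2, x = 5


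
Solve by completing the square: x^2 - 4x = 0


Start: x^2 - 4x + 0 = 0
Move constant: x^2 - 4x = 0
Half of -4 is -2, squared is 4
Add 4 to both sides: x^2 - 4x + 4 = 4
(x - 2)^2 = 4
x - 2 = ±2
x = 2 + 2 = 4 or x = 2 - 2 = 0

x = 0, x = 4


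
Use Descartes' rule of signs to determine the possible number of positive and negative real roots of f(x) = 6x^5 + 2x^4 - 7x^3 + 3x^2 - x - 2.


Descartes' rule of signs:

For positive roots, count sign changes in f(x) = 6x^5 + 2x^4 - 7x^3 + 3x^2 - x - 2:
Signs of coefficients: +, +, -, +, -, -
Number of sign changes: 3
Possible positive real roots: 3, 1

For negative roots, examine f(-x) = -6x^5 + 2x^4 + 7x^3 + 3x^2 + x - 2:
Signs of coefficients: -, +, +, +, +, -
Number of sign changes: 2
Possible negative real roots: 2, 0

Positive roots: 3 or 1; Negative roots: 2 or 0


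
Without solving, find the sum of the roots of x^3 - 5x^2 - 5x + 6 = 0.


By Vieta's formulas for x^3 + bx^2 + cx + d = 0:
  r1 + r2 + r3 = -b/a = 5
  r1*r2 + r1*r3 + r2*r3 = c/a = -5
  r1*r2*r3 = -d/a = -6


Sum = 5


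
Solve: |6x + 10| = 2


An absolute value equation |expr| = 2 gives two cases:
Case 1: 6x + 10 = 2
  6x = -8, so x = -4/3
Case 2: 6x + 10 = -2
  6x = -12, so x = -2

x = -2, x = -4/3


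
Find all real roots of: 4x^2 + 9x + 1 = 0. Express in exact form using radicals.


Using the quadratic formula: x = (-b ± sqrt(b^2 - 4ac)) / (2a)
Here a = 4, b = 9, c = 1
Discriminant = b^2 - 4ac = 9^2 - 4(4)(1) = 81 - 16 = 65
Since discriminant = 65 > 0, there are two real roots.
x = (-9 ± sqrt(65)) / 8
Numerically: x ≈ -0.1172 or x ≈ -2.1328

x = (-9 + sqrt(65)) / 8 or x = (-9 - sqrt(65)) / 8


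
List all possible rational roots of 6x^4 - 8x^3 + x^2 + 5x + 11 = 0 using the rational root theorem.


Rational root theorem: possible roots are ±p/q where:
  p divides the constant term (11): p ∈ {1, 11}
  q divides the leading coefficient (6): q ∈ {1, 2, 3, 6}

All possible rational roots: -11, -11/2, -11/3, -11/6, -1, -1/2, -1/3, -1/6, 1/6, 1/3, 1/2, 1, 11/6, 11/3, 11/2, 11

-11, -11/2, -11/3, -11/6, -1, -1/2, -1/3, -1/6, 1/6, 1/3, 1/2, 1, 11/6, 11/3, 11/2, 11


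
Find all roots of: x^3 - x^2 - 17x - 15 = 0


Let p(x) = x^3 - x^2 - 17x - 15. By the rational root theorem (leading coefficient 1), any rational root is an integer divisor of 15: try ±1, ±2, ... in turn.
Test x = 1: value = -32 ≠ 0.
Test x = -1: value = 0 ✓, so (x + 1) is a factor.
Synthetic division by (x + 1): bring down 1; 1(-1) - 1 = -2; (-2)(-1) - 17 = -15; (-15)(-1) - 15 = 0 → quotient x^2 - 2x - 15, remainder 0.
Solve the quadratic x^2 - 2x - 15 = 0: discriminant = (-2)^2 - 4(1)(-15) = 4 + 60 = 64.
sqrt(64) = 8, so x = (2 ± 8)/2: x = 5 or x = -3.
Collecting all roots found:

x = -3, x = -1, x = 5


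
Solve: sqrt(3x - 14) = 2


Square both sides: 3x - 14 = 2^2 = 4
3x = 4 + 14 = 18
x = 6
Check: sqrt(3*6 - 14) = sqrt(4) = 2 ✓

x = 6


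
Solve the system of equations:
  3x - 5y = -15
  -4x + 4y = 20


Using Cramer's rule:
Determinant D = (3)(4) - (-4)(-5) = 12 - 20 = -8
Dx = (-15)(4) - (20)(-5) = -60 + 100 = 40
Dy = (3)(20) - (-4)(-15) = 60 - 60 = 0
x = Dx/D = 40/-8 = -5
y = Dy/D = 0/-8 = 0

x = -5, y = 0


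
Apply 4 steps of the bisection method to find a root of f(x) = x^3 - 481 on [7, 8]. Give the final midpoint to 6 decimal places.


f(x) = x^3 - 481
f(7) = -138 < 0
f(8) = 31 > 0

Step 1: midpoint = (7.000000 + 8.000000)/2 = 7.500000
  f(7.500000) = -59.125000
  f(mid) < 0, so root is in [7.500000, 8.000000]

Step 2: midpoint = (7.500000 + 8.000000)/2 = 7.750000
  f(7.750000) = -15.515625
  f(mid) < 0, so root is in [7.750000, 8.000000]

Step 3: midpoint = (7.750000 + 8.000000)/2 = 7.875000
  f(7.875000) = 7.373047
  f(mid) > 0, so root is in [7.750000, 7.875000]

Step 4: midpoint = (7.750000 + 7.875000)/2 = 7.812500
  f(7.812500) = -4.162842
  f(mid) < 0, so root is in [7.812500, 7.875000]

midpoint = 7.812500


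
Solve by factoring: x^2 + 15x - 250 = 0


We need two numbers that multiply to -250 and add to 15.
Those numbers are 25 and -10 (since 25 * (-10) = -250 and 25 + (-10) = 15).
So x^2 + 15x - 250 = (x + 25)(x - 10) = 0
Setting each factor to zero: x = -25 or x = 10

x = -25, x = 10


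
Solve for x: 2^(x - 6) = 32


Express both sides with the same base.
32 = 2^5
Since the bases match, equate exponents: x - 6 = 5
So x = 5 - (-6) = 11

x = 11


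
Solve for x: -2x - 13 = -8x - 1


Starting with: -2x - 13 = -8x - 1
Move all x terms to left: (-2 + 8)x = -1 + 13
Simplify: 6x = 12
Divide both sides by 6: x = 2

x = 2


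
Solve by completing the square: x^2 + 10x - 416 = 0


Start: x^2 + 10x - 416 = 0
Move constant: x^2 + 10x = 416
Half of 10 is 5, squared is 25
Add 25 to both sides: x^2 + 10x + 25 = 441
(x + 5)^2 = 441
x + 5 = ±21
x = -5 + 21 = 16 or x = -5 - 21 = -26

x = -26, x = 16


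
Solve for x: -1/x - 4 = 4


Subtract -4 from both sides: -1/x = 8
Multiply both sides by x: -1 = 8 * x
Divide by 8: x = -1/8

x = -1/8


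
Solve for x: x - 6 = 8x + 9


Starting with: x - 6 = 8x + 9
Move all x terms to left: (1 - 8)x = 9 + 6
Simplify: -7x = 15
Divide both sides by -7: x = -15/7

x = -15/7
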